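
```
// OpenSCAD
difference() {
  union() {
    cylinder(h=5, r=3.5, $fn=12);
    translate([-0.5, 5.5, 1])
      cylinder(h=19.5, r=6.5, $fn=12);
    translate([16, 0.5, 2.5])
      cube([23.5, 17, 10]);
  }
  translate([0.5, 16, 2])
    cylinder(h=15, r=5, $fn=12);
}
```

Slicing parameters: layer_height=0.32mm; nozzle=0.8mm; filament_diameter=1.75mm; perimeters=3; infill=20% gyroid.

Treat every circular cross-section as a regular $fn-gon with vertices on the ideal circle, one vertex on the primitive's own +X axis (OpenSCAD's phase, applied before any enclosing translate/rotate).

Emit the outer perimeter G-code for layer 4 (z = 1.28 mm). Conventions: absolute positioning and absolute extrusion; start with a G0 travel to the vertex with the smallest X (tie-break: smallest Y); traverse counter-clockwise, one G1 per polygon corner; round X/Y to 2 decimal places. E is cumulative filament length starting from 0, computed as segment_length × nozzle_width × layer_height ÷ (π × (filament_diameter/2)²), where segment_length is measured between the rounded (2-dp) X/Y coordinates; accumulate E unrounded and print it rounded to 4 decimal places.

At z = 1.28 mm: the r=3.5 cylinder gives a regular 12-gon of circumradius 3.5 (constant along its height); the r=6.5 cylinder at (-0.5, 5.5) gives a regular 12-gon of circumradius 6.5 (constant along its height); the cube at (16, 0.5) is not intersected at this z (z outside [2.5, 12.5]); Merging all regions: the regions partially overlap (shared area 21.85 mm²), so overlapping operands fuse into one piece — 1 connected region; the cylinder at (0.5, 16) is absent (z outside [2, 17]); Taking the first minus the rest: none of the subtracted shapes is present at this height, so that combined region is unchanged — 1 connected region. The outline is a single polygon with 18 vertices. Extrusion per mm of travel: 0.8 × 0.32 / (π × 0.875²) = 0.106432. Accumulating E over each segment gives final E = 4.7097.

G0 X-7.00 Y5.50 Z1.28
G1 X-6.13 Y2.25 E0.3581
G1 X-3.75 Y-0.13 E0.7163
G1 X-3.44 Y-0.21 E0.7504
G1 X-3.03 Y-1.75 E0.9200
G1 X-1.75 Y-3.03 E1.1127
G1 X0.00 Y-3.50 E1.3055
G1 X1.75 Y-3.03 E1.4984
G1 X3.03 Y-1.75 E1.6910
G1 X3.50 Y0.00 E1.8839
G1 X3.37 Y0.49 E1.9379
G1 X5.13 Y2.25 E2.2028
G1 X6.00 Y5.50 E2.5609
G1 X5.13 Y8.75 E2.9189
G1 X2.75 Y11.13 E3.2772
G1 X-0.50 Y12.00 E3.6353
G1 X-3.75 Y11.13 E3.9933
G1 X-6.13 Y8.75 E4.3516
G1 X-7.00 Y5.50 E4.7097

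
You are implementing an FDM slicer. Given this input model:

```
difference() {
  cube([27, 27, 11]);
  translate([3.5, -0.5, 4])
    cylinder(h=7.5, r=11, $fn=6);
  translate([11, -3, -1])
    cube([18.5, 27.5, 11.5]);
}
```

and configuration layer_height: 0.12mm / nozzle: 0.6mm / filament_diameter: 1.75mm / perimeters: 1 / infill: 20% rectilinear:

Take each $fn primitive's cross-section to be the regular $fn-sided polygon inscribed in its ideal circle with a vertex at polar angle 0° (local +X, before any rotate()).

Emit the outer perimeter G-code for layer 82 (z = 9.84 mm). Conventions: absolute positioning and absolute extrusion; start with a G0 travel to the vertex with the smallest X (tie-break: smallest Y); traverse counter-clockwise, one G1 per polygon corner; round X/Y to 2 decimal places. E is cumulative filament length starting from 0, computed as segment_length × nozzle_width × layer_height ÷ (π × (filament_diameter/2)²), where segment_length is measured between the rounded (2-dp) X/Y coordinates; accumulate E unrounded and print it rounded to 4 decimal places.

G0 X0.00 Y9.03 Z9.84
G1 X9.00 Y9.03 E0.2694
G1 X11.00 Y5.56 E0.3893
G1 X11.00 Y24.50 E0.9562
G1 X27.00 Y24.50 E1.4352
G1 X27.00 Y27.00 E1.5100
G1 X0.00 Y27.00 E2.3183
G1 X0.00 Y9.03 E2.8562

At z = 9.84 mm: the cube is present — its section is the full 27×27 rectangle; the cylinder at (3.5, -0.5): section is a regular 6-gon, circumradius r=11; the cube at (11, -3) is present — its section is the full 18.5×27.5 rectangle; After the difference (first − rest): starting from the 27×27 cube, the r=11 cylinder at (3.5, -0.5) partially overlaps it — only the 104.76 mm² overlap (of its 314.37 mm²) is removed, clipping the outline; the 18.5×27.5 cube at (11, -3) partially overlaps it — only the 383.07 mm² overlap (of its 508.75 mm²) is removed, clipping the outline — 1 connected region. The outline is a single polygon with 7 vertices. Extrusion per mm of travel: 0.6 × 0.12 / (π × 0.875²) = 0.029934. Accumulating E over each segment gives final E = 2.8562.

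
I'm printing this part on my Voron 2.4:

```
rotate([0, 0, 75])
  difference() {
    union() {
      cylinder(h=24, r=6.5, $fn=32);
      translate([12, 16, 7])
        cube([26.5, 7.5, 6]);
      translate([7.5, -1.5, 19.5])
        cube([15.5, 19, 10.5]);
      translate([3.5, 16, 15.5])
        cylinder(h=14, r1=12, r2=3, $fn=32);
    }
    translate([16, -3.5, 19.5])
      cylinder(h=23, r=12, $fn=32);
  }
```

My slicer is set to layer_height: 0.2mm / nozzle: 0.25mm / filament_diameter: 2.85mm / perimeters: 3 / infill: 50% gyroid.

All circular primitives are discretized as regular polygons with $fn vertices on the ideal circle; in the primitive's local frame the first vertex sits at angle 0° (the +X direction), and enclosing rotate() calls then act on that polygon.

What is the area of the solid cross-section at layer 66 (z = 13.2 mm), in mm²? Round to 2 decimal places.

131.88 mm²

At z = 13.2 mm: the r=6.5 cylinder gives a regular 32-gon of circumradius 6.5 (constant along its height) (area = (32/2)·6.500²·sin(360°/32) = 131.88 mm²); the cube at (12, 16) is absent (z outside [7, 13]); the cube at (7.5, -1.5) is not intersected at this z (z outside [19.5, 30]); the cone at (3.5, 16) does not reach this height (z outside [15.5, 29.5]); Merging all regions: only the r=6.5 cylinder is present, so the union is just that shape — area = 131.88 mm²; the cylinder at (16, -3.5) is not intersected at this z (z outside [19.5, 42.5]); Subtracting the remaining from the first: none of the subtracted shapes is present at this height, so that combined region is unchanged — area = 131.88 mm²; (whole slice rotated 75° about Z — lengths, areas and connectivity unchanged). Overall, the cross-section is a single solid region. Net area = 131.88 mm².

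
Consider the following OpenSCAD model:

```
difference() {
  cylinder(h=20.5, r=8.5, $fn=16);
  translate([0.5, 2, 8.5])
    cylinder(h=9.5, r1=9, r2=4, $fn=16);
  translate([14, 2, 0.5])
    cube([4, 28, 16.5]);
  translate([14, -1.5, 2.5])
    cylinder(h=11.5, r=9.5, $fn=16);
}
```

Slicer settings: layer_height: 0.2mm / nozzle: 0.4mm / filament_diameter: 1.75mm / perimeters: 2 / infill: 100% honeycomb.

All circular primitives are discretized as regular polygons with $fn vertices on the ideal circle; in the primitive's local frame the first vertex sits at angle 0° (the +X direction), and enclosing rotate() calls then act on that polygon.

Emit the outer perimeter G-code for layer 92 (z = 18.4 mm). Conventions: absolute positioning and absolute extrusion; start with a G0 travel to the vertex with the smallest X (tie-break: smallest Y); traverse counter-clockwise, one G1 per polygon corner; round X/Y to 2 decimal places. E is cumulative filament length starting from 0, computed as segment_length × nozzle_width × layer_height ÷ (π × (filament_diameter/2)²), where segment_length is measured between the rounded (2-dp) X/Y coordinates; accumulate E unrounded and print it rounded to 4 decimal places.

G0 X-8.50 Y0.00 Z18.40
G1 X-7.85 Y-3.25 E0.1102
G1 X-6.01 Y-6.01 E0.2206
G1 X-3.25 Y-7.85 E0.3309
G1 X0.00 Y-8.50 E0.4411
G1 X3.25 Y-7.85 E0.5514
G1 X6.01 Y-6.01 E0.6617
G1 X7.85 Y-3.25 E0.7720
G1 X8.50 Y0.00 E0.8823
G1 X7.85 Y3.25 E0.9925
G1 X6.01 Y6.01 E1.1028
G1 X3.25 Y7.85 E1.2131
G1 X0.00 Y8.50 E1.3234
G1 X-3.25 Y7.85 E1.4336
G1 X-6.01 Y6.01 E1.5439
G1 X-7.85 Y3.25 E1.6543
G1 X-8.50 Y0.00 E1.7645

At z = 18.4 mm: the r=8.5 cylinder contributes a regular 16-gon of circumradius 8.5; the cone at (0.5, 2) does not reach this height (z outside [8.5, 18]); the cube at (14, 2) is not intersected at this z (z outside [0.5, 17]); the cylinder at (14, -1.5) is absent (z outside [2.5, 14]); Taking the first minus the rest: none of the subtracted shapes is present at this height, so the r=8.5 cylinder is unchanged — 1 connected region. The outline is a single polygon with 16 vertices. Extrusion per mm of travel: 0.4 × 0.2 / (π × 0.875²) = 0.033260. Accumulating E over each segment gives final E = 1.7645.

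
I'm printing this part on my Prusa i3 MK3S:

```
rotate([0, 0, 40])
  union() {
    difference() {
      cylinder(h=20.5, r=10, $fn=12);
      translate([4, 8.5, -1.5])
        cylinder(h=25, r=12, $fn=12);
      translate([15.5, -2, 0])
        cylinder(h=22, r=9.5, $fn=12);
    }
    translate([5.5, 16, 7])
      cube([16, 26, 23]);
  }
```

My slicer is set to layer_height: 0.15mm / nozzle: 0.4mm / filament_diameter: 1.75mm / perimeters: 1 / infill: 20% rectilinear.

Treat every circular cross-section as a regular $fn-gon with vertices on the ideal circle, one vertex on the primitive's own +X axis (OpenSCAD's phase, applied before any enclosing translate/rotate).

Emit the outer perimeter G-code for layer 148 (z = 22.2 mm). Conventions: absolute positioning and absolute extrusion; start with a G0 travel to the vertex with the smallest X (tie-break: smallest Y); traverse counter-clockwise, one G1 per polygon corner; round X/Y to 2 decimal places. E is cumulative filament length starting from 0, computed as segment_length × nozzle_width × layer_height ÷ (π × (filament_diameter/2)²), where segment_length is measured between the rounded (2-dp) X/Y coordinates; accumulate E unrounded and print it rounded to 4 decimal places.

At z = 22.2 mm: the cylinder does not reach this height (z outside [0, 20.5]); the r=12 cylinder at (4, 8.5) contributes a regular 12-gon of circumradius 12; the cylinder at (15.5, -2) does not reach this height (z outside [0, 22]); Subtracting the remaining from the first: the first operand is absent here, so nothing remains; the cube at (5.5, 16) (footprint 16×26) is included at this height; Taking the union: only the 16×26 cube at (5.5, 16) is present, so the union is just that shape — 1 connected region; (rotated 40° about Z; rotation is an isometry so areas/perimeters/island counts are preserved). The outline is a single polygon with 4 vertices. Extrusion per mm of travel: 0.4 × 0.15 / (π × 0.875²) = 0.024945. Accumulating E over each segment gives final E = 2.0953.

G0 X-22.78 Y35.71 Z22.20
G1 X-6.07 Y15.79 E0.6486
G1 X6.19 Y26.08 E1.0479
G1 X-10.53 Y45.99 E1.6964
G1 X-22.78 Y35.71 E2.0953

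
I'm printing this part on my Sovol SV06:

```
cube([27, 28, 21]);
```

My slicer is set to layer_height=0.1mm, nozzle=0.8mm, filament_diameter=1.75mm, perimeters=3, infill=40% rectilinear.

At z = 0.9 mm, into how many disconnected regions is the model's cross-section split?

1

At z = 0.9 mm: the cube (footprint 27×28) is included at this height. The result has 1 disconnected region.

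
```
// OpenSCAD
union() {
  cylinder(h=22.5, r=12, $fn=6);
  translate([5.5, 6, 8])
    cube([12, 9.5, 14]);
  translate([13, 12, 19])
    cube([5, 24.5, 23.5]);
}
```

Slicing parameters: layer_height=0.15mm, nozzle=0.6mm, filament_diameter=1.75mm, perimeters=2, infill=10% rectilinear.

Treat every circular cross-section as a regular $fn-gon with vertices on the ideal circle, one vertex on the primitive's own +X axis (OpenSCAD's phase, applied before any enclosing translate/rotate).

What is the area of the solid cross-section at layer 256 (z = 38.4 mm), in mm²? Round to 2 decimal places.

At z = 38.4 mm: the cylinder is absent (z outside [0, 22.5]); the cube at (5.5, 6) does not reach this height (z outside [8, 22]); the cube at (13, 12) (footprint 5×24.5) is included at this height (area 122.50 mm²); Taking the union: only the 5×24.5 cube at (13, 12) is present, so the union is just that shape — area = 122.50 mm². Overall, the cross-section is a single solid region. Net area = 122.50 mm².

122.50 mm²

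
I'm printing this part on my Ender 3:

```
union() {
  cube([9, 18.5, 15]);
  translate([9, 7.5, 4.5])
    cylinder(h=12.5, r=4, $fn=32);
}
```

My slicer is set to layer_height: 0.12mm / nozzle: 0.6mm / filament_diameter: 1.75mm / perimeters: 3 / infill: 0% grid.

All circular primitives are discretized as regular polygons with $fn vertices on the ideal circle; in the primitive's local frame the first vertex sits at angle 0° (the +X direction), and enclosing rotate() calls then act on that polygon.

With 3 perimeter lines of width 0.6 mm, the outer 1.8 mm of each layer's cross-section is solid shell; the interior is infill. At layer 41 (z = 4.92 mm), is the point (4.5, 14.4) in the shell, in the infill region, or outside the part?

At z = 4.92 mm: the cube is present — its section is the full 9×18.5 rectangle; the r=4 cylinder at (9, 7.5) contributes a regular 32-gon of circumradius 4; Taking the union: the regions partially overlap (shared area 24.97 mm²), so overlapping operands fuse into one piece — 1 connected region. Overall, the cross-section is a single solid region. The nearest boundary edge runs (0.00, 18.50)→(9.00, 18.50); distance from the point to it = 4.10 mm. The point is inside the cross-section and 4.10 mm from the nearest boundary — more than the 1.8 mm shell width (3 × 0.6), so it's in the infill interior.

infill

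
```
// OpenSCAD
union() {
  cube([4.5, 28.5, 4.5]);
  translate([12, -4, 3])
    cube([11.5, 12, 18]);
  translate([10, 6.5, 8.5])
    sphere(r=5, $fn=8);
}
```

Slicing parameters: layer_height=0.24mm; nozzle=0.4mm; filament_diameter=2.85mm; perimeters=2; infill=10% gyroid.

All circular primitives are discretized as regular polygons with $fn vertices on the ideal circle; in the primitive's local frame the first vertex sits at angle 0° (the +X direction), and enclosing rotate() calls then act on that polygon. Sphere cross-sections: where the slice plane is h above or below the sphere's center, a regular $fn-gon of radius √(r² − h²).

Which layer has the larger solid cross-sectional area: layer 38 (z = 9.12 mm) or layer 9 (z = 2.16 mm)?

layer 38 (z = 9.12 mm)

Layer 38 (z = 9.12): the cube does not reach this height (z outside [0, 4.5]); the 11.5×12 cube at (12, -4) contributes its full rectangle (area 138.00 mm²); the r=5 sphere at (10, 6.5) slices to a regular 8-gon of circumradius 4.961 (√(r²−h²) with h=0.62 from center) (area = (8/2)·4.961²·sin(360°/8) = 69.62 mm²); Combining (union): the regions partially overlap — summed areas 207.62 mm² minus the doubly-counted overlap 12.29 mm² gives 195.34 mm² — area = 195.34 mm². So its area = 195.34 mm². Layer 9 (z = 2.16): the cube (footprint 4.5×28.5) is included at this height (area 128.25 mm²); the cube at (12, -4) is absent (z outside [3, 21]); the sphere at (10, 6.5) does not reach this height (|z−center|=6.340 > r=5); Taking the union: only the 4.5×28.5 cube is present, so the union is just that shape — area = 128.25 mm². So its area = 128.25 mm². Layer 38 is larger (195.34 vs 128.25 mm²).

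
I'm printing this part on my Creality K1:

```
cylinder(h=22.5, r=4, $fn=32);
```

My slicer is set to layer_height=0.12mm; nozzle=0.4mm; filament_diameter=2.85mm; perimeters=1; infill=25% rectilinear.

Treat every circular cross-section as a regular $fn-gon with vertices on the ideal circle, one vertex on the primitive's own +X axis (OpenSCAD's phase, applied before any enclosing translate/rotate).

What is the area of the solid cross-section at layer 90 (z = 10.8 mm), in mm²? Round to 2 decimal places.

49.94 mm²

At z = 10.8 mm: the r=4 cylinder contributes a regular 32-gon of circumradius 4 (area = (32/2)·4.000²·sin(360°/32) = 49.94 mm²). Overall, the cross-section is a single solid region. Net area = 49.94 mm².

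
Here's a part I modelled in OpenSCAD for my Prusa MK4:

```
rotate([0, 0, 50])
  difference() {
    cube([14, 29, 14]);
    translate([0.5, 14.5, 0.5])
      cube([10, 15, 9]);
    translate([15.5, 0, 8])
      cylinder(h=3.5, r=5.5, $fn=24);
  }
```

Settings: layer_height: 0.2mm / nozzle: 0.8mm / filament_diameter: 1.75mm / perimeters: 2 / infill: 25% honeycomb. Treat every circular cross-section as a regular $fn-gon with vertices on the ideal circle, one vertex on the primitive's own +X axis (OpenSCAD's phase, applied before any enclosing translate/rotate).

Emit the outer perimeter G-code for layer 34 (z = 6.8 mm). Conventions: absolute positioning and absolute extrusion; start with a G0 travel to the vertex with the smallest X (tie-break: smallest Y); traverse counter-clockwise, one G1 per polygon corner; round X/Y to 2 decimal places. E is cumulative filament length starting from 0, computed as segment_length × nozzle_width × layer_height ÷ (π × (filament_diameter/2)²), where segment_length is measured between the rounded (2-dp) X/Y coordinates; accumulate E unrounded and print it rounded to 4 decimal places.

G0 X-22.22 Y18.64 Z6.80
G1 X0.00 Y0.00 E1.9293
G1 X9.00 Y10.72 E2.8604
G1 X-13.22 Y29.37 E4.7901
G1 X-15.47 Y26.68 E5.0234
G1 X-4.36 Y17.36 E5.9880
G1 X-10.79 Y9.70 E6.6533
G1 X-21.89 Y19.02 E7.6174
G1 X-22.22 Y18.64 E7.6509

At z = 6.8 mm: the cube is present — its section is the full 14×29 rectangle; the cube at (0.5, 14.5) is present — its section is the full 10×15 rectangle; the cylinder at (15.5, 0) is absent (z outside [8, 11.5]); Taking the first minus the rest: starting from the 14×29 cube, the 10×15 cube at (0.5, 14.5) partially overlaps it — only the 145.00 mm² overlap (of its 150.00 mm²) is removed, clipping the outline — 1 connected region; (whole slice rotated 50° about Z — lengths, areas and connectivity unchanged). The outline is a single polygon with 8 vertices. Extrusion per mm of travel: 0.8 × 0.2 / (π × 0.875²) = 0.066520. Accumulating E over each segment gives final E = 7.6509.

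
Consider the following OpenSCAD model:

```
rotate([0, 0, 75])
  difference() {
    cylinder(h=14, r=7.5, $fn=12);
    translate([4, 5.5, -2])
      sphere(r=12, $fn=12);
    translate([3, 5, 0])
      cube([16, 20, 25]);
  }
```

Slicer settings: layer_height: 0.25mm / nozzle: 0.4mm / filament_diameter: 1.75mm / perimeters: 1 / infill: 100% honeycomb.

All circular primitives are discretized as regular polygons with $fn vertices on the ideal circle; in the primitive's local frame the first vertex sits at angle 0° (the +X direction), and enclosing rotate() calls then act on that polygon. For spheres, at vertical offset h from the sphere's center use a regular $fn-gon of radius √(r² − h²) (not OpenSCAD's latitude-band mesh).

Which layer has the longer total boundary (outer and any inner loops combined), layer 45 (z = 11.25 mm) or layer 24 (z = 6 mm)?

Layer 45 (z = 11.25): the cylinder: section is a regular 12-gon, circumradius r=7.5 (perimeter = 2·12·7.500·sin(180°/12) = 46.59 mm); the sphere at (4, 5.5) is absent (|z−center|=13.250 > r=12); the cube at (3, 5) (footprint 16×20) is included at this height (perimeter 72.00 mm); After the difference (first − rest): starting from the r=7.5 cylinder, the 16×20 cube at (3, 5) partially overlaps it — only the 2.31 mm² overlap (of its 320.00 mm²) is removed, clipping the outline — boundary = 47.64 mm; (rotated 75° about Z; rotation is an isometry so areas/perimeters/island counts are preserved). So its perimeter = 47.64 mm. Layer 24 (z = 6): the r=7.5 cylinder contributes a regular 12-gon of circumradius 7.5 (perimeter = 2·12·7.500·sin(180°/12) = 46.59 mm); the sphere at (4, 5.5): section is a regular 12-gon, circumradius = √(r²−h²) = √(12²−8²) = 8.944 (perimeter = 2·12·8.944·sin(180°/12) = 55.56 mm); the cube at (3, 5) is present — its section is the full 16×20 rectangle (perimeter 72.00 mm); Taking the first minus the rest: starting from the r=7.5 cylinder, the r=12 sphere at (4, 5.5) partially overlaps it — only the 95.79 mm² overlap (of its 240.00 mm²) is removed, clipping the outline; the 16×20 cube at (3, 5) misses the remaining region (no effect) — boundary = 43.23 mm; (whole slice rotated 75° about Z — lengths, areas and connectivity unchanged). So its perimeter = 43.23 mm. Layer 45 is larger (47.64 vs 43.23 mm).

layer 45 (z = 11.25 mm)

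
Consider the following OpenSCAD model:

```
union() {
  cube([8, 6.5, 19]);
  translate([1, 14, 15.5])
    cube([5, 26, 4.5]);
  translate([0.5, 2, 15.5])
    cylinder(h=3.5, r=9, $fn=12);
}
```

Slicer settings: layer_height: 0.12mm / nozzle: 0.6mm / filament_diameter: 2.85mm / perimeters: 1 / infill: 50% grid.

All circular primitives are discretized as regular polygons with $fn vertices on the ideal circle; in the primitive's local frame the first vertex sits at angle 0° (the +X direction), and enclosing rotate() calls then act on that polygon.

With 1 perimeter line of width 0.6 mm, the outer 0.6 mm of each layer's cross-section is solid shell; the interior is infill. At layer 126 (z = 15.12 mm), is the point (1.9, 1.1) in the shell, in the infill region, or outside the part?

At z = 15.12 mm: the cube is present — its section is the full 8×6.5 rectangle; the cube at (1, 14) does not reach this height (z outside [15.5, 20]); the cylinder at (0.5, 2) does not reach this height (z outside [15.5, 19]); Merging all regions: only the 8×6.5 cube is present, so the union is just that shape — 1 connected region. Overall, the cross-section is a single solid region. The nearest boundary edge runs (0.00, 0.00)→(8.00, 0.00); distance from the point to it = 1.10 mm. The point is inside the cross-section and 1.10 mm from the nearest boundary — more than the 0.6 mm shell width (1 × 0.6), so it's in the infill interior.

infill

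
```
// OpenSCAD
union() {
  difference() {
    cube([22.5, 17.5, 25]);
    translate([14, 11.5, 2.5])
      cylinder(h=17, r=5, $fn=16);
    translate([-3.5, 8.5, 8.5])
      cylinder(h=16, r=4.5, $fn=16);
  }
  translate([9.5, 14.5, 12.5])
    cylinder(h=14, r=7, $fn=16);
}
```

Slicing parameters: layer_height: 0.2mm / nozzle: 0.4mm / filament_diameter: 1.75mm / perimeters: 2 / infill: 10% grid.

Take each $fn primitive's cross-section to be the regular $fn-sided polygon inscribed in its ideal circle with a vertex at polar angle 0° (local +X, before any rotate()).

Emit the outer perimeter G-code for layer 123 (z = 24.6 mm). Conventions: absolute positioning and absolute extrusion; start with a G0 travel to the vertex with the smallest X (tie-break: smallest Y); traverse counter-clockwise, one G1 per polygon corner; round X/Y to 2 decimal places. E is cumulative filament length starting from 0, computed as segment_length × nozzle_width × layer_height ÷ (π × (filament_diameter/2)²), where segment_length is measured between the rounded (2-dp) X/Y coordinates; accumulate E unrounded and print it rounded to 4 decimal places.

At z = 24.6 mm: the 22.5×17.5 cube contributes its full rectangle; the cylinder at (14, 11.5) is absent (z outside [2.5, 19.5]); the cylinder at (-3.5, 8.5) is not intersected at this z (z outside [8.5, 24.5]); Taking the first minus the rest: none of the subtracted shapes is present at this height, so the 22.5×17.5 cube is unchanged — 1 connected region; the r=7 cylinder at (9.5, 14.5) contributes a regular 16-gon of circumradius 7; Taking the union: the regions partially overlap (shared area 115.17 mm²), so overlapping operands fuse into one piece — 1 connected region. The outline is a single polygon with 11 vertices. Extrusion per mm of travel: 0.4 × 0.2 / (π × 0.875²) = 0.033260. Accumulating E over each segment gives final E = 2.7644.

G0 X0.00 Y0.00 Z24.60
G1 X22.50 Y0.00 E0.7484
G1 X22.50 Y17.50 E1.3304
G1 X15.75 Y17.50 E1.5549
G1 X14.45 Y19.45 E1.6329
G1 X12.18 Y20.97 E1.7237
G1 X9.50 Y21.50 E1.8146
G1 X6.82 Y20.97 E1.9055
G1 X4.55 Y19.45 E1.9963
G1 X3.25 Y17.50 E2.0743
G1 X0.00 Y17.50 E2.1824
G1 X0.00 Y0.00 E2.7644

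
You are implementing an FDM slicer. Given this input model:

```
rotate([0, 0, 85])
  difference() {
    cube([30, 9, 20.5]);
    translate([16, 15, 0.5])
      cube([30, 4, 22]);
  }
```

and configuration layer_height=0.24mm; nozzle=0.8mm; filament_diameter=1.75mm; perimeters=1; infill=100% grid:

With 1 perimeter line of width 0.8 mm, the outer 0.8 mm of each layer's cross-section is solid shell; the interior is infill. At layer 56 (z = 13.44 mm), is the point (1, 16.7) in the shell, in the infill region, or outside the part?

shell

At z = 13.44 mm: the cube is present — its section is the full 30×9 rectangle; the cube at (16, 15) (footprint 30×4) is included at this height; Subtracting the remaining from the first: starting from the 30×9 cube, the 30×4 cube at (16, 15) misses the remaining region (no effect) — 1 connected region; (rotated 85° about Z; rotation is an isometry so areas/perimeters/island counts are preserved). Overall, the cross-section is a single solid region. Undo the 85° rotation: the query point maps to (16.724, 0.459) in the un-rotated model frame. The nearest boundary edge runs (30.00, 0.00)→(0.00, 0.00); distance from the point to it = 0.46 mm. The point is inside the cross-section, 0.46 mm from the nearest boundary — within the 0.8 mm shell band (1 × 0.8).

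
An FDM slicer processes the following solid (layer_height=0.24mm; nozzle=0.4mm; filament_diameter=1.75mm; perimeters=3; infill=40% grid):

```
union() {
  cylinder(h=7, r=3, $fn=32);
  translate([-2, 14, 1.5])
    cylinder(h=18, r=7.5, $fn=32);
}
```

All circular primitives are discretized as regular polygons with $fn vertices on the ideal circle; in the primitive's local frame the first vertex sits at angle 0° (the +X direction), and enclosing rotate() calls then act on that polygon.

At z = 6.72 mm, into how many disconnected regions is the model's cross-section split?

At z = 6.72 mm: the r=3 cylinder gives a regular 32-gon of circumradius 3 (constant along its height); the cylinder at (-2, 14): section is a regular 32-gon, circumradius r=7.5; Merging all regions: the 2 present regions are separate (no shared area or edge), so areas and boundary lengths simply add and each stays a separate island — 2 connected regions. The result has 2 disconnected regions.

2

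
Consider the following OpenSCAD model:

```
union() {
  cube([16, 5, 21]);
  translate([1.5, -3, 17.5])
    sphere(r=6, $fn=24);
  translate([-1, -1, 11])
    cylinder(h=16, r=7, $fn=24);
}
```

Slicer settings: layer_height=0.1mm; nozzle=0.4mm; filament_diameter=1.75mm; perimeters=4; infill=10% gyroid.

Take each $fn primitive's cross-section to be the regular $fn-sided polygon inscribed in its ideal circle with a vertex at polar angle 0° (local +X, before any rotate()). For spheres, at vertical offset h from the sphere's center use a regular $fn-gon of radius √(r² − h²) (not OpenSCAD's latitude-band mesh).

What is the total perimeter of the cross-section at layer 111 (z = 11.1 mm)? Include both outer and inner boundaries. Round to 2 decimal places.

At z = 11.1 mm: the 16×5 cube contributes its full rectangle (perimeter 42.00 mm); the sphere at (1.5, -3) does not reach this height (|z−center|=6.400 > r=6); the r=7 cylinder at (-1, -1) contributes a regular 24-gon of circumradius 7 (perimeter = 2·24·7.000·sin(180°/24) = 43.86 mm); Combining (union): the regions partially overlap (shared area 23.82 mm²), so the edge portions inside another operand are dropped and the merged outline is re-measured after clipping — boundary = 66.21 mm. Overall, the cross-section is a single solid region. Total boundary length (outer) = 66.21 mm.

66.21 mm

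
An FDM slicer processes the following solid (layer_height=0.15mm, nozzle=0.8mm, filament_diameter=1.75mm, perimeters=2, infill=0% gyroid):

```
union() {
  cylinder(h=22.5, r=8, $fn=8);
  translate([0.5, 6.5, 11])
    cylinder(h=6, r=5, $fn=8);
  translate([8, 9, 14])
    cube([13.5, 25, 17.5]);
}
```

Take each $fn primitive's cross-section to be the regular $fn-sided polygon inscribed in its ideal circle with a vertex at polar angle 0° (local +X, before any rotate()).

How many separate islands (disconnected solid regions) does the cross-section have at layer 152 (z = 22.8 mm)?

At z = 22.8 mm: the cylinder is absent (z outside [0, 22.5]); the cylinder at (0.5, 6.5) is absent (z outside [11, 17]); the cube at (8, 9) is present — its section is the full 13.5×25 rectangle; Combining (union): only the 13.5×25 cube at (8, 9) is present, so the union is just that shape — 1 connected region. Overall, the cross-section is a single solid region. Island count = 1.

1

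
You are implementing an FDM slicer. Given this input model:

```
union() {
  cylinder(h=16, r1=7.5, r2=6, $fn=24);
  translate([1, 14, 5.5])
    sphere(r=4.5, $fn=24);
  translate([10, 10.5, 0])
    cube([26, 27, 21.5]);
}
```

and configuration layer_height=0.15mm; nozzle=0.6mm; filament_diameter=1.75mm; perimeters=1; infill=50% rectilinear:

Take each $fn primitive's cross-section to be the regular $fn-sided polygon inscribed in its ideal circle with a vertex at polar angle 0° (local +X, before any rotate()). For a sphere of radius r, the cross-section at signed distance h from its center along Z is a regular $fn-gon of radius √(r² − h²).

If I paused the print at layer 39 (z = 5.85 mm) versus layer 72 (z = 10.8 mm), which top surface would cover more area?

layer 39 (z = 5.85 mm)

Layer 39 (z = 5.85): the cone (r1=7.5→r2=6) has section circumradius 6.952 here — a regular 24-gon (area = (24/2)·6.952²·sin(360°/24) = 150.09 mm²); the r=4.5 sphere at (1, 14) contributes a regular 24-gon of circumradius √(4.5²−0.35²) = 4.486 (area = (24/2)·4.486²·sin(360°/24) = 62.51 mm²); the 26×27 cube at (10, 10.5) contributes its full rectangle (area 702.00 mm²); Combining (union): the 3 present regions are separate (no shared area or edge), so areas and boundary lengths simply add and each stays a separate island — area = 914.60 mm². So its area = 914.60 mm². Layer 72 (z = 10.8): the cone (r1=7.5→r2=6) has section circumradius 6.487 here — a regular 24-gon (area = (24/2)·6.487²·sin(360°/24) = 130.72 mm²); the sphere at (1, 14) is absent (|z−center|=5.300 > r=4.5); the cube at (10, 10.5) is present — its section is the full 26×27 rectangle (area 702.00 mm²); Taking the union: the 2 present regions are separate (no shared area or edge), so areas and boundary lengths simply add and each stays a separate island — area = 832.72 mm². So its area = 832.72 mm². Layer 39 is larger (914.60 vs 832.72 mm²).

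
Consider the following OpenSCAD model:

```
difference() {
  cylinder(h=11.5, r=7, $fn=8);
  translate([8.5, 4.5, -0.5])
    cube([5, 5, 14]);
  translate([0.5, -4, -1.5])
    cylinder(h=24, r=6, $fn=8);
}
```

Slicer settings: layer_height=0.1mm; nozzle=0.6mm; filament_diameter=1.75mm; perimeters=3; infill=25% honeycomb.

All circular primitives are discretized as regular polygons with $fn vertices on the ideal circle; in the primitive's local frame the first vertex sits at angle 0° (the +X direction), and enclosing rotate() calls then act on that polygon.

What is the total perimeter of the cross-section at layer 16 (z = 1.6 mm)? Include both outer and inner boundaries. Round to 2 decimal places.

45.03 mm

At z = 1.6 mm: the cylinder: section is a regular 8-gon, circumradius r=7 (perimeter = 2·8·7.000·sin(180°/8) = 42.86 mm); the cube at (8.5, 4.5) is present — its section is the full 5×5 rectangle (perimeter 20.00 mm); the cylinder at (0.5, -4): section is a regular 8-gon, circumradius r=6 (perimeter = 2·8·6.000·sin(180°/8) = 36.74 mm); Subtracting the remaining from the first: starting from the r=7 cylinder, the 5×5 cube at (8.5, 4.5) misses the remaining region (no effect); the r=6 cylinder at (0.5, -4) partially overlaps it — only the 70.01 mm² overlap (of its 101.82 mm²) is removed, clipping the outline — boundary = 45.03 mm. Overall, the cross-section is a single solid region. Total boundary length (outer) = 45.03 mm.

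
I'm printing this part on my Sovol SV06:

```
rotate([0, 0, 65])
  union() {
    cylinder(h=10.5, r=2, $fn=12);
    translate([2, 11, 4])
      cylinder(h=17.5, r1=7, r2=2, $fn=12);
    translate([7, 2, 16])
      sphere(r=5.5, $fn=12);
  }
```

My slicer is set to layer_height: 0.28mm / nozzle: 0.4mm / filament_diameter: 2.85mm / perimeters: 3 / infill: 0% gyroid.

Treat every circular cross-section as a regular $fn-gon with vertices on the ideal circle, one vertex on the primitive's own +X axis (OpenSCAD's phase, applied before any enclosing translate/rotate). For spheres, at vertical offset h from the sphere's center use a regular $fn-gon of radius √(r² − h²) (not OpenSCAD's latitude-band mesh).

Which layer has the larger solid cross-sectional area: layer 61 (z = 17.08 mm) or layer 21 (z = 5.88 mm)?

layer 21 (z = 5.88 mm)

Layer 61 (z = 17.08): the cylinder does not reach this height (z outside [0, 10.5]); the cone at (2, 11) (r1=7→r2=2) has section circumradius 3.263 here — a regular 12-gon (area = (12/2)·3.263²·sin(360°/12) = 31.94 mm²); the r=5.5 sphere at (7, 2) slices to a regular 12-gon of circumradius 5.393 (√(r²−h²) with h=1.08 from center) (area = (12/2)·5.393²·sin(360°/12) = 87.25 mm²); Taking the union: the 2 present regions are separate (no shared area or edge), so areas and boundary lengths simply add and each stays a separate island — area = 119.19 mm²; (rotated 65° about Z; rotation is an isometry so areas/perimeters/island counts are preserved). So its area = 119.19 mm². Layer 21 (z = 5.88): the r=2 cylinder contributes a regular 12-gon of circumradius 2 (area = (12/2)·2.000²·sin(360°/12) = 12.00 mm²); the cone at (2, 11): at t=0.107 of its height the radius interpolates to r₁+(r₂−r₁)t = 6.463, giving a regular 12-gon of that circumradius (area = (12/2)·6.463²·sin(360°/12) = 125.31 mm²); the sphere at (7, 2) does not reach this height (|z−center|=10.120 > r=5.5); Combining (union): the 2 present regions are separate (no shared area or edge), so areas and boundary lengths simply add and each stays a separate island — area = 137.31 mm²; (rotated 65° about Z; rotation is an isometry so areas/perimeters/island counts are preserved). So its area = 137.31 mm². Layer 21 is larger (137.31 vs 119.19 mm²).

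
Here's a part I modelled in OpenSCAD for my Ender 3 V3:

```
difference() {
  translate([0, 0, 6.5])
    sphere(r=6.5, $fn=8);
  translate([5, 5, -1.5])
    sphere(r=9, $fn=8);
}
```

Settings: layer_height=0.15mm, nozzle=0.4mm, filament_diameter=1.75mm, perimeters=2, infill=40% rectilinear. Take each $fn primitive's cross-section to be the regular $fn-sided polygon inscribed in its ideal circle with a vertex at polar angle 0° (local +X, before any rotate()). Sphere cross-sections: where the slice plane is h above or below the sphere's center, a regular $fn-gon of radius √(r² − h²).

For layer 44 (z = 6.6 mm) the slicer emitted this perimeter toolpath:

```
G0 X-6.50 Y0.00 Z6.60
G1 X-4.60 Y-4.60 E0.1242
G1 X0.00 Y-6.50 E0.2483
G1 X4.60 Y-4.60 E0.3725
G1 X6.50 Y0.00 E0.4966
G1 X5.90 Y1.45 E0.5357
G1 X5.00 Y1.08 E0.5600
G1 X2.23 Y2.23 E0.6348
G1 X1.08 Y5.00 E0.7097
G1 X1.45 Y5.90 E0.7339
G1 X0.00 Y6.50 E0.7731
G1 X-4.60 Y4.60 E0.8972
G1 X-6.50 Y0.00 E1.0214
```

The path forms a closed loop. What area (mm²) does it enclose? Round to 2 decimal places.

Apply the shoelace formula to the sequence of (X, Y) vertices; enclosed area = 106.99 mm².

106.99 mm²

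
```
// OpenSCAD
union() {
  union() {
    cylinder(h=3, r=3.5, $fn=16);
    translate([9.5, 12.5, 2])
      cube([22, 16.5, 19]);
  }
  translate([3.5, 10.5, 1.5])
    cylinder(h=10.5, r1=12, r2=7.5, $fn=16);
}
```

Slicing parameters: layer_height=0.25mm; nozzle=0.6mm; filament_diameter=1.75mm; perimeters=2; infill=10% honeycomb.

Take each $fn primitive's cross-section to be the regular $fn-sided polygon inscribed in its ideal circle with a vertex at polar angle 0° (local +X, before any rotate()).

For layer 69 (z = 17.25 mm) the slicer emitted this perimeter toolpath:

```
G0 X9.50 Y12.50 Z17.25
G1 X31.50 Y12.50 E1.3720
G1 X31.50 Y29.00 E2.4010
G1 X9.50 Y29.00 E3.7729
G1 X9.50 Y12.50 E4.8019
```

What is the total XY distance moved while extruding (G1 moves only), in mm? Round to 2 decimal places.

77.00 mm

Sum the Euclidean lengths of each G1 segment: total = 77.00 mm.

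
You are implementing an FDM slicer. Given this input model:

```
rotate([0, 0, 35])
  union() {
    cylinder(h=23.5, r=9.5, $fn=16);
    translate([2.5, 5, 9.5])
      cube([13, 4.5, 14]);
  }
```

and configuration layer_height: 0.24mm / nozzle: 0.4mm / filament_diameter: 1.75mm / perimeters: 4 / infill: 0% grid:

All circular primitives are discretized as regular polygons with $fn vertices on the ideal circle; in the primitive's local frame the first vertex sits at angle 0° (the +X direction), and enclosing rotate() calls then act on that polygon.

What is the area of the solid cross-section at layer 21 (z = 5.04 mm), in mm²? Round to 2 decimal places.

At z = 5.04 mm: the r=9.5 cylinder gives a regular 16-gon of circumradius 9.5 (constant along its height) (area = (16/2)·9.500²·sin(360°/16) = 276.30 mm²); the cube at (2.5, 5) is not intersected at this z (z outside [9.5, 23.5]); Merging all regions: only the r=9.5 cylinder is present, so the union is just that shape — area = 276.30 mm²; (whole slice rotated 35° about Z — lengths, areas and connectivity unchanged). Overall, the cross-section is a single solid region. Net area = 276.30 mm².

276.30 mm²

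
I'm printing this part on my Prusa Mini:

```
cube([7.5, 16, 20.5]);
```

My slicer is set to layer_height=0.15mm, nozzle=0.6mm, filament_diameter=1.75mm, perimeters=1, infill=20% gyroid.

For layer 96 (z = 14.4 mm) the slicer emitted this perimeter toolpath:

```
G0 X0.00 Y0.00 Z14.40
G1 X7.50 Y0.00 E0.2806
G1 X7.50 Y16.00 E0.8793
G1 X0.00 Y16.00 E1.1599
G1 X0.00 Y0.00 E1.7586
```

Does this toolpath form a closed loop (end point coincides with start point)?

Start point (G0): (0.00, 0.00). End point (last G1): the path returns to the start — closed.

yes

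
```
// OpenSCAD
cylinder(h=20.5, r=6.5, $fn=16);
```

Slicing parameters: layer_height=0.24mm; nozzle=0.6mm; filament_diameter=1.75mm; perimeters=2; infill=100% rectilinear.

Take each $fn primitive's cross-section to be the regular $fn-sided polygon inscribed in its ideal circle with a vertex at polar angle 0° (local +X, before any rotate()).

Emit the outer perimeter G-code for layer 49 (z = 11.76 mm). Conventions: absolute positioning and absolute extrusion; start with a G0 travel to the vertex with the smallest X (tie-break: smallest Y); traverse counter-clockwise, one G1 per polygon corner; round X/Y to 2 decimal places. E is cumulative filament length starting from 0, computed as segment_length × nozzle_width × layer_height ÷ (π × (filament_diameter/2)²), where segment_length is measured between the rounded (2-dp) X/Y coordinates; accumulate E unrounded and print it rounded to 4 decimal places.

At z = 11.76 mm: the cylinder: section is a regular 16-gon, circumradius r=6.5. The outline is a single polygon with 16 vertices. Extrusion per mm of travel: 0.6 × 0.24 / (π × 0.875²) = 0.059868. Accumulating E over each segment gives final E = 2.4309.

G0 X-6.50 Y0.00 Z11.76
G1 X-6.01 Y-2.49 E0.1519
G1 X-4.60 Y-4.60 E0.3039
G1 X-2.49 Y-6.01 E0.4558
G1 X0.00 Y-6.50 E0.6077
G1 X2.49 Y-6.01 E0.7597
G1 X4.60 Y-4.60 E0.9116
G1 X6.01 Y-2.49 E1.0635
G1 X6.50 Y0.00 E1.2154
G1 X6.01 Y2.49 E1.3674
G1 X4.60 Y4.60 E1.5193
G1 X2.49 Y6.01 E1.6712
G1 X0.00 Y6.50 E1.8232
G1 X-2.49 Y6.01 E1.9751
G1 X-4.60 Y4.60 E2.1270
G1 X-6.01 Y2.49 E2.2790
G1 X-6.50 Y0.00 E2.4309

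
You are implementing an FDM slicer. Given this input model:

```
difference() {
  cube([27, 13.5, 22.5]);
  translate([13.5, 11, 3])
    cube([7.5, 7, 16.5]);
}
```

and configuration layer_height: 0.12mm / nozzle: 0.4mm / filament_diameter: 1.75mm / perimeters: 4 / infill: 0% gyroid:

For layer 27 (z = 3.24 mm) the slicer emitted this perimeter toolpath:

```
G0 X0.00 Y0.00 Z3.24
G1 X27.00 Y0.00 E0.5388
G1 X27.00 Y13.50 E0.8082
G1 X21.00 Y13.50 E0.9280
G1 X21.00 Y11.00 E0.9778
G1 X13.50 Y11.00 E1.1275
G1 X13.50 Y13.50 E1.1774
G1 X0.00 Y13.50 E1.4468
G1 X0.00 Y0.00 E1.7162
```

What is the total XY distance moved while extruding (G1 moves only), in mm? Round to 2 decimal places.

86.00 mm

Sum the Euclidean lengths of each G1 segment: total = 86.00 mm.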